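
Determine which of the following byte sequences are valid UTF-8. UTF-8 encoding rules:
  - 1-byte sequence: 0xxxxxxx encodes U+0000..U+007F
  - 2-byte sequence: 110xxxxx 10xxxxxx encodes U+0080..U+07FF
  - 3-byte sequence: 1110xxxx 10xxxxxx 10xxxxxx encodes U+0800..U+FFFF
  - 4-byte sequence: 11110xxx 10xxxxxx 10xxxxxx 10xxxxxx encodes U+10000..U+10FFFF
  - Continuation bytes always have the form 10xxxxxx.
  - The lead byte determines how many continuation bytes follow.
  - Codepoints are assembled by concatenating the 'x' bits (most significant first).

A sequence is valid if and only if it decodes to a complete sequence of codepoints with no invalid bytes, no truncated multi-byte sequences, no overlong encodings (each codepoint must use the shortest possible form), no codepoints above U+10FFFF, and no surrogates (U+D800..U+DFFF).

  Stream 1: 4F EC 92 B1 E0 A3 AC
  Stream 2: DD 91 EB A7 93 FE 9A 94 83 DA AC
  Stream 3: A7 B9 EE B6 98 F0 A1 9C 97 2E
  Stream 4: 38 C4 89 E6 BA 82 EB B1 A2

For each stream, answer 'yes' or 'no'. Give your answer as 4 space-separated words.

Answer: yes no no yes

Derivation:
Stream 1: decodes cleanly. VALID
Stream 2: error at byte offset 5. INVALID
Stream 3: error at byte offset 0. INVALID
Stream 4: decodes cleanly. VALID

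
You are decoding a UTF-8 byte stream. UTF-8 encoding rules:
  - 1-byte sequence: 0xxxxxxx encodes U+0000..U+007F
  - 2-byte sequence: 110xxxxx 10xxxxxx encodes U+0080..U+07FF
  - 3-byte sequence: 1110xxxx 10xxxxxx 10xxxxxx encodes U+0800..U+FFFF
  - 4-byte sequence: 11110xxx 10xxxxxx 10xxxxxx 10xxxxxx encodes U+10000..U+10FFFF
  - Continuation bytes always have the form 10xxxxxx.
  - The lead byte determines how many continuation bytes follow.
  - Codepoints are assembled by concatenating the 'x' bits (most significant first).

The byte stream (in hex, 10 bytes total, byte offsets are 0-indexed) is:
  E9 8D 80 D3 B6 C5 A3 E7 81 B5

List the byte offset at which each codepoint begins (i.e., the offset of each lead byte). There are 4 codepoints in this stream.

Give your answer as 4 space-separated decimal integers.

Answer: 0 3 5 7

Derivation:
Byte[0]=E9: 3-byte lead, need 2 cont bytes. acc=0x9
Byte[1]=8D: continuation. acc=(acc<<6)|0x0D=0x24D
Byte[2]=80: continuation. acc=(acc<<6)|0x00=0x9340
Completed: cp=U+9340 (starts at byte 0)
Byte[3]=D3: 2-byte lead, need 1 cont bytes. acc=0x13
Byte[4]=B6: continuation. acc=(acc<<6)|0x36=0x4F6
Completed: cp=U+04F6 (starts at byte 3)
Byte[5]=C5: 2-byte lead, need 1 cont bytes. acc=0x5
Byte[6]=A3: continuation. acc=(acc<<6)|0x23=0x163
Completed: cp=U+0163 (starts at byte 5)
Byte[7]=E7: 3-byte lead, need 2 cont bytes. acc=0x7
Byte[8]=81: continuation. acc=(acc<<6)|0x01=0x1C1
Byte[9]=B5: continuation. acc=(acc<<6)|0x35=0x7075
Completed: cp=U+7075 (starts at byte 7)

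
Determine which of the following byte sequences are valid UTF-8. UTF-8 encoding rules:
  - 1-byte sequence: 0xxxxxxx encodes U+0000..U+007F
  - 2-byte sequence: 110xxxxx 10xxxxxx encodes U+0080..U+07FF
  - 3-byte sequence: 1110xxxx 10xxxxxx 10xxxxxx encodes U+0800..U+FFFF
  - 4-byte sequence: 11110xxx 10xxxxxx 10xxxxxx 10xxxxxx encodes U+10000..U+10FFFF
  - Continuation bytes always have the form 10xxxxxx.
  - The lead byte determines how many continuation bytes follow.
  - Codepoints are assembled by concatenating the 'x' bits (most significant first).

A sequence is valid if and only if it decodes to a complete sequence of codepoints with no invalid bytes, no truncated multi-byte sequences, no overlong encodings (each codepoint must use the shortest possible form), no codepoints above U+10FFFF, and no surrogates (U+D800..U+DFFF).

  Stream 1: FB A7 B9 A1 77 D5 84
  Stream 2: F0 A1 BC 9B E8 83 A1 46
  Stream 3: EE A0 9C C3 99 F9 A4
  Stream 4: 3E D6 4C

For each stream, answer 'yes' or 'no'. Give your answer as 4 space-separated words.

Answer: no yes no no

Derivation:
Stream 1: error at byte offset 0. INVALID
Stream 2: decodes cleanly. VALID
Stream 3: error at byte offset 5. INVALID
Stream 4: error at byte offset 2. INVALID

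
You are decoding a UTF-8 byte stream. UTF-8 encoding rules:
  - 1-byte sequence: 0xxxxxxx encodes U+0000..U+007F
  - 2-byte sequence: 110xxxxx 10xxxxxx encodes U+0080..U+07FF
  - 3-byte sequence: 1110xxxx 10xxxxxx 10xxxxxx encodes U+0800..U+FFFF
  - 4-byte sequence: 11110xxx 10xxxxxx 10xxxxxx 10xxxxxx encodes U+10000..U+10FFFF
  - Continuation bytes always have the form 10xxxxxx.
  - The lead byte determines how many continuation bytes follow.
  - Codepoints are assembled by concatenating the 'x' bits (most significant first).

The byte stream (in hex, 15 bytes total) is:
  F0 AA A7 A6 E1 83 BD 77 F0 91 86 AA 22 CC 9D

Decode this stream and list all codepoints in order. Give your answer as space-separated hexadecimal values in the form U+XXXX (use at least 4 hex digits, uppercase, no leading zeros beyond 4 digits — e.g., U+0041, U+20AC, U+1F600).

Byte[0]=F0: 4-byte lead, need 3 cont bytes. acc=0x0
Byte[1]=AA: continuation. acc=(acc<<6)|0x2A=0x2A
Byte[2]=A7: continuation. acc=(acc<<6)|0x27=0xAA7
Byte[3]=A6: continuation. acc=(acc<<6)|0x26=0x2A9E6
Completed: cp=U+2A9E6 (starts at byte 0)
Byte[4]=E1: 3-byte lead, need 2 cont bytes. acc=0x1
Byte[5]=83: continuation. acc=(acc<<6)|0x03=0x43
Byte[6]=BD: continuation. acc=(acc<<6)|0x3D=0x10FD
Completed: cp=U+10FD (starts at byte 4)
Byte[7]=77: 1-byte ASCII. cp=U+0077
Byte[8]=F0: 4-byte lead, need 3 cont bytes. acc=0x0
Byte[9]=91: continuation. acc=(acc<<6)|0x11=0x11
Byte[10]=86: continuation. acc=(acc<<6)|0x06=0x446
Byte[11]=AA: continuation. acc=(acc<<6)|0x2A=0x111AA
Completed: cp=U+111AA (starts at byte 8)
Byte[12]=22: 1-byte ASCII. cp=U+0022
Byte[13]=CC: 2-byte lead, need 1 cont bytes. acc=0xC
Byte[14]=9D: continuation. acc=(acc<<6)|0x1D=0x31D
Completed: cp=U+031D (starts at byte 13)

Answer: U+2A9E6 U+10FD U+0077 U+111AA U+0022 U+031D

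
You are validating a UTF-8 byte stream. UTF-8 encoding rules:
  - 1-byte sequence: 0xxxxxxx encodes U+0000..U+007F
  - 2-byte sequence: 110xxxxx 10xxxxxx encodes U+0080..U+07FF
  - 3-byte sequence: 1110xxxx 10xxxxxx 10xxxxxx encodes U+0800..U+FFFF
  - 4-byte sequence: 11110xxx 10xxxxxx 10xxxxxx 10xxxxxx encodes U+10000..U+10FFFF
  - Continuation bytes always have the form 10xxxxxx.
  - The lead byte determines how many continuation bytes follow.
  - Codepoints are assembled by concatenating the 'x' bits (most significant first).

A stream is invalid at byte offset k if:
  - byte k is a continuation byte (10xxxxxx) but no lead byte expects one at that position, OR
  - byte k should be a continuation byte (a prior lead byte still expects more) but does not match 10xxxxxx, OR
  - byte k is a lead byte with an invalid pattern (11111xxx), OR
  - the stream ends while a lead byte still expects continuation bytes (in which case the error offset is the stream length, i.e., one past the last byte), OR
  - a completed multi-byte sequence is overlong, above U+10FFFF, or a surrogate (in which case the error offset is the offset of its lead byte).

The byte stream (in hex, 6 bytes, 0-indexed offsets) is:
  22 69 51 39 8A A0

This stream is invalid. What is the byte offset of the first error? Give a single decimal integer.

Answer: 4

Derivation:
Byte[0]=22: 1-byte ASCII. cp=U+0022
Byte[1]=69: 1-byte ASCII. cp=U+0069
Byte[2]=51: 1-byte ASCII. cp=U+0051
Byte[3]=39: 1-byte ASCII. cp=U+0039
Byte[4]=8A: INVALID lead byte (not 0xxx/110x/1110/11110)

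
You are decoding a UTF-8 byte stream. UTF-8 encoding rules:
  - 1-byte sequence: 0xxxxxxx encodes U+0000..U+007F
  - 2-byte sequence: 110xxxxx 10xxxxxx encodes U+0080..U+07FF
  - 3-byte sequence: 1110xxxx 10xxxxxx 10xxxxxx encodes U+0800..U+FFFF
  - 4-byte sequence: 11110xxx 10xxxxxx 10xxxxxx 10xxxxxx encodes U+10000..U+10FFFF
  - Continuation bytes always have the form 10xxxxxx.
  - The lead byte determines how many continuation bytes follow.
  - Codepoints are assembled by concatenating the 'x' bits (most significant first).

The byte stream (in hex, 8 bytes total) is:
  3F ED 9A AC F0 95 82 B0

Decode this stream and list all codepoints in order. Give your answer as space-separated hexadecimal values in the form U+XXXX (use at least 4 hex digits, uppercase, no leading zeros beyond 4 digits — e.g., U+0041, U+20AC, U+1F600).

Answer: U+003F U+D6AC U+150B0

Derivation:
Byte[0]=3F: 1-byte ASCII. cp=U+003F
Byte[1]=ED: 3-byte lead, need 2 cont bytes. acc=0xD
Byte[2]=9A: continuation. acc=(acc<<6)|0x1A=0x35A
Byte[3]=AC: continuation. acc=(acc<<6)|0x2C=0xD6AC
Completed: cp=U+D6AC (starts at byte 1)
Byte[4]=F0: 4-byte lead, need 3 cont bytes. acc=0x0
Byte[5]=95: continuation. acc=(acc<<6)|0x15=0x15
Byte[6]=82: continuation. acc=(acc<<6)|0x02=0x542
Byte[7]=B0: continuation. acc=(acc<<6)|0x30=0x150B0
Completed: cp=U+150B0 (starts at byte 4)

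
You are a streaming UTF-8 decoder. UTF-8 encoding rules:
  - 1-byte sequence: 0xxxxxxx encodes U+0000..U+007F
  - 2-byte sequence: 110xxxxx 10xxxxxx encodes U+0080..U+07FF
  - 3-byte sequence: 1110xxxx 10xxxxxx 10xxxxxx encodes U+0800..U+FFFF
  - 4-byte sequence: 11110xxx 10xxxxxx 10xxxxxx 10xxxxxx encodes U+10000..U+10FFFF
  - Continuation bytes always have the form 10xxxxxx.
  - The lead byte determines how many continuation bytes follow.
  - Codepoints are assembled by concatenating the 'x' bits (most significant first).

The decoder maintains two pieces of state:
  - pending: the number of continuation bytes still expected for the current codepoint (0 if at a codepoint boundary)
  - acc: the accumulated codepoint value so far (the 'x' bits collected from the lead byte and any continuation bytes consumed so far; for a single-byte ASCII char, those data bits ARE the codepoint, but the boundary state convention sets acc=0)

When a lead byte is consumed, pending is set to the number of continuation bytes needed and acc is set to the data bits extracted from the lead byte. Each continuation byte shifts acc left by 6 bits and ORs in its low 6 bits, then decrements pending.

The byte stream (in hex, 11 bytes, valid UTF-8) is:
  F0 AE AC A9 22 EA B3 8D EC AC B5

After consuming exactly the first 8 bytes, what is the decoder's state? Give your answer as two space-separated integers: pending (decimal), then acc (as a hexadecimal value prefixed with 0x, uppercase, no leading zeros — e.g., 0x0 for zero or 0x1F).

Answer: 0 0xACCD

Derivation:
Byte[0]=F0: 4-byte lead. pending=3, acc=0x0
Byte[1]=AE: continuation. acc=(acc<<6)|0x2E=0x2E, pending=2
Byte[2]=AC: continuation. acc=(acc<<6)|0x2C=0xBAC, pending=1
Byte[3]=A9: continuation. acc=(acc<<6)|0x29=0x2EB29, pending=0
Byte[4]=22: 1-byte. pending=0, acc=0x0
Byte[5]=EA: 3-byte lead. pending=2, acc=0xA
Byte[6]=B3: continuation. acc=(acc<<6)|0x33=0x2B3, pending=1
Byte[7]=8D: continuation. acc=(acc<<6)|0x0D=0xACCD, pending=0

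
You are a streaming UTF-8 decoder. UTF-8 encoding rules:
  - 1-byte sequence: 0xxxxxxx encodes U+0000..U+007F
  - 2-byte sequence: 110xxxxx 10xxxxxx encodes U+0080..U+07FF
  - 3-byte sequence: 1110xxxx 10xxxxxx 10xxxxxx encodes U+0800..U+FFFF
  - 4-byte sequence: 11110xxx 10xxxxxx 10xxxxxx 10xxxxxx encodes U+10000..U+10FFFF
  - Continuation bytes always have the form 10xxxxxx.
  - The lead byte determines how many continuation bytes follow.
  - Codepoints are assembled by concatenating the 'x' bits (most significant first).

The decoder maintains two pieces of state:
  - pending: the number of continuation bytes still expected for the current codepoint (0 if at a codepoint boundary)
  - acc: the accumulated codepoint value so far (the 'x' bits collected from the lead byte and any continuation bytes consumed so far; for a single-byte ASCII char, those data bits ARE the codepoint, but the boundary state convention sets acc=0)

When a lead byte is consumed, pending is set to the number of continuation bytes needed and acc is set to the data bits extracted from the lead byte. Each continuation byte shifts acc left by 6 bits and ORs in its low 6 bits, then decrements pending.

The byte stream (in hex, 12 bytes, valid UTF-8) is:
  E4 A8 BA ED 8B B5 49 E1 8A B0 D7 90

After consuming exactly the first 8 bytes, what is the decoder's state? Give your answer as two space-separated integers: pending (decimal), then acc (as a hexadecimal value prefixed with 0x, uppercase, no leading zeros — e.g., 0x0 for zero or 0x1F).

Answer: 2 0x1

Derivation:
Byte[0]=E4: 3-byte lead. pending=2, acc=0x4
Byte[1]=A8: continuation. acc=(acc<<6)|0x28=0x128, pending=1
Byte[2]=BA: continuation. acc=(acc<<6)|0x3A=0x4A3A, pending=0
Byte[3]=ED: 3-byte lead. pending=2, acc=0xD
Byte[4]=8B: continuation. acc=(acc<<6)|0x0B=0x34B, pending=1
Byte[5]=B5: continuation. acc=(acc<<6)|0x35=0xD2F5, pending=0
Byte[6]=49: 1-byte. pending=0, acc=0x0
Byte[7]=E1: 3-byte lead. pending=2, acc=0x1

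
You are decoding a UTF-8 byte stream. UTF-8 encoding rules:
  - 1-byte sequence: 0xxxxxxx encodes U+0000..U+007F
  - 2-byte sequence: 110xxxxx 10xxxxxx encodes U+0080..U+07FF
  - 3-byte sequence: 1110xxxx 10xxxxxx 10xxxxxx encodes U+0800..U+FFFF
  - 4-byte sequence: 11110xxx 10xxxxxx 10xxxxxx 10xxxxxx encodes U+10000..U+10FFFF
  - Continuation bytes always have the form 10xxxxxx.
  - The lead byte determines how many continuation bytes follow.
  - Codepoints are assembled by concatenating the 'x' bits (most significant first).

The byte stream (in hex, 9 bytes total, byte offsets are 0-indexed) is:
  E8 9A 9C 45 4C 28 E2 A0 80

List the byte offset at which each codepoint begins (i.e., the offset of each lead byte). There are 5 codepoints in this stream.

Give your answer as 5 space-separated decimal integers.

Byte[0]=E8: 3-byte lead, need 2 cont bytes. acc=0x8
Byte[1]=9A: continuation. acc=(acc<<6)|0x1A=0x21A
Byte[2]=9C: continuation. acc=(acc<<6)|0x1C=0x869C
Completed: cp=U+869C (starts at byte 0)
Byte[3]=45: 1-byte ASCII. cp=U+0045
Byte[4]=4C: 1-byte ASCII. cp=U+004C
Byte[5]=28: 1-byte ASCII. cp=U+0028
Byte[6]=E2: 3-byte lead, need 2 cont bytes. acc=0x2
Byte[7]=A0: continuation. acc=(acc<<6)|0x20=0xA0
Byte[8]=80: continuation. acc=(acc<<6)|0x00=0x2800
Completed: cp=U+2800 (starts at byte 6)

Answer: 0 3 4 5 6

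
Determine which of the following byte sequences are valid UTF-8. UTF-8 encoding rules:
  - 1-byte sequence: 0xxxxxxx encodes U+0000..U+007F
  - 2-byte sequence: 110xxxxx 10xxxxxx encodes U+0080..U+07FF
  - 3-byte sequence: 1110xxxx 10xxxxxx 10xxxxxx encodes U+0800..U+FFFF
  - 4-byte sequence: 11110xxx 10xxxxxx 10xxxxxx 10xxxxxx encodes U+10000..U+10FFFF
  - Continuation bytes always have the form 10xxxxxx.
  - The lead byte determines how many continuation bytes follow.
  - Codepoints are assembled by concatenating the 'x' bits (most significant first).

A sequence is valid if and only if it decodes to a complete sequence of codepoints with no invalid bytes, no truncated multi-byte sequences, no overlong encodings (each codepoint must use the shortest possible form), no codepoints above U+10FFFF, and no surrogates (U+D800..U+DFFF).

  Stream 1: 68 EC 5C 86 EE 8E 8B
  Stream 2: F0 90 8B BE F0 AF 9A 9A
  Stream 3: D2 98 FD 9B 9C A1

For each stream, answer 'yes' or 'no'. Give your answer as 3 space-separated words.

Stream 1: error at byte offset 2. INVALID
Stream 2: decodes cleanly. VALID
Stream 3: error at byte offset 2. INVALID

Answer: no yes no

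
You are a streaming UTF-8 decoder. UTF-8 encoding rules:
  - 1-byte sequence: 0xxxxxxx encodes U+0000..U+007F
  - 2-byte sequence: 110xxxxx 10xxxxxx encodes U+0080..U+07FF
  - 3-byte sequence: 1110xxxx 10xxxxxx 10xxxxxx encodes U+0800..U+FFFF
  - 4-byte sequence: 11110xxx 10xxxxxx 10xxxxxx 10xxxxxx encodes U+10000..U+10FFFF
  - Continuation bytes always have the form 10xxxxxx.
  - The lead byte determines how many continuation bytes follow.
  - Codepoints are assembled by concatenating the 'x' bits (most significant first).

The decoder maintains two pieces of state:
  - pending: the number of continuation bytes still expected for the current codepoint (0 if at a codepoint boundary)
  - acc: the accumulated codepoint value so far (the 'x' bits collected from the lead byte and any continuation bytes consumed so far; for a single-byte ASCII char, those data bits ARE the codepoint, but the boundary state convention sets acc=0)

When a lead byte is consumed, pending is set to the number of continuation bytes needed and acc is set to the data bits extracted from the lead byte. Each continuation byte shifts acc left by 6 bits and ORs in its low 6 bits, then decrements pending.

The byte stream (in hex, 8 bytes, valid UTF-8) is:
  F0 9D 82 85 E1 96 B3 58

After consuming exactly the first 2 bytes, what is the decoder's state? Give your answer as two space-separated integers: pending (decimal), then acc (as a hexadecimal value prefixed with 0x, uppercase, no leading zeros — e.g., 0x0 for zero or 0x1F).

Byte[0]=F0: 4-byte lead. pending=3, acc=0x0
Byte[1]=9D: continuation. acc=(acc<<6)|0x1D=0x1D, pending=2

Answer: 2 0x1D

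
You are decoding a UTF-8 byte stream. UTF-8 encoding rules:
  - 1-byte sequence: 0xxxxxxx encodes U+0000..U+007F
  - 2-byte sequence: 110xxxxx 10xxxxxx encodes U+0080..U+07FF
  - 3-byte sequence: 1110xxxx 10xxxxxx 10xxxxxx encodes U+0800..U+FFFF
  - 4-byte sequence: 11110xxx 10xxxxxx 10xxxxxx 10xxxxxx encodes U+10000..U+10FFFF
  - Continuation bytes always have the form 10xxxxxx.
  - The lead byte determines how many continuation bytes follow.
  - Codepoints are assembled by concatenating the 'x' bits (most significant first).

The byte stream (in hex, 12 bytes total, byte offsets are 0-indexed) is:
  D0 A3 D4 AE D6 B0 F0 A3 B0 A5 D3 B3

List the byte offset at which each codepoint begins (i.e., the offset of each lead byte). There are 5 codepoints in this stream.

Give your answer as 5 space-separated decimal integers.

Byte[0]=D0: 2-byte lead, need 1 cont bytes. acc=0x10
Byte[1]=A3: continuation. acc=(acc<<6)|0x23=0x423
Completed: cp=U+0423 (starts at byte 0)
Byte[2]=D4: 2-byte lead, need 1 cont bytes. acc=0x14
Byte[3]=AE: continuation. acc=(acc<<6)|0x2E=0x52E
Completed: cp=U+052E (starts at byte 2)
Byte[4]=D6: 2-byte lead, need 1 cont bytes. acc=0x16
Byte[5]=B0: continuation. acc=(acc<<6)|0x30=0x5B0
Completed: cp=U+05B0 (starts at byte 4)
Byte[6]=F0: 4-byte lead, need 3 cont bytes. acc=0x0
Byte[7]=A3: continuation. acc=(acc<<6)|0x23=0x23
Byte[8]=B0: continuation. acc=(acc<<6)|0x30=0x8F0
Byte[9]=A5: continuation. acc=(acc<<6)|0x25=0x23C25
Completed: cp=U+23C25 (starts at byte 6)
Byte[10]=D3: 2-byte lead, need 1 cont bytes. acc=0x13
Byte[11]=B3: continuation. acc=(acc<<6)|0x33=0x4F3
Completed: cp=U+04F3 (starts at byte 10)

Answer: 0 2 4 6 10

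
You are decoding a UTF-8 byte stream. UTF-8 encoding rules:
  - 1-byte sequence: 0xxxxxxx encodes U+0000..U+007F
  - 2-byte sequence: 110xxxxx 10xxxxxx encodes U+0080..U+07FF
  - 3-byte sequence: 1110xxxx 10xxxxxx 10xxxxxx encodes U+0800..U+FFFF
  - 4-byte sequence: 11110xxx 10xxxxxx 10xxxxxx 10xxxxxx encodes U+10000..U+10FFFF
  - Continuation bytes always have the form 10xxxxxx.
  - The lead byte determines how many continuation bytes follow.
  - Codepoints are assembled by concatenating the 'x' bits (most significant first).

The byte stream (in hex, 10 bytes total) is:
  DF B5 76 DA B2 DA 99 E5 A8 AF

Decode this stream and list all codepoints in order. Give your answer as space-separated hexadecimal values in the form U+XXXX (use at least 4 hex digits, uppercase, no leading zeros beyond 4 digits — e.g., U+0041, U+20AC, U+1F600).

Answer: U+07F5 U+0076 U+06B2 U+0699 U+5A2F

Derivation:
Byte[0]=DF: 2-byte lead, need 1 cont bytes. acc=0x1F
Byte[1]=B5: continuation. acc=(acc<<6)|0x35=0x7F5
Completed: cp=U+07F5 (starts at byte 0)
Byte[2]=76: 1-byte ASCII. cp=U+0076
Byte[3]=DA: 2-byte lead, need 1 cont bytes. acc=0x1A
Byte[4]=B2: continuation. acc=(acc<<6)|0x32=0x6B2
Completed: cp=U+06B2 (starts at byte 3)
Byte[5]=DA: 2-byte lead, need 1 cont bytes. acc=0x1A
Byte[6]=99: continuation. acc=(acc<<6)|0x19=0x699
Completed: cp=U+0699 (starts at byte 5)
Byte[7]=E5: 3-byte lead, need 2 cont bytes. acc=0x5
Byte[8]=A8: continuation. acc=(acc<<6)|0x28=0x168
Byte[9]=AF: continuation. acc=(acc<<6)|0x2F=0x5A2F
Completed: cp=U+5A2F (starts at byte 7)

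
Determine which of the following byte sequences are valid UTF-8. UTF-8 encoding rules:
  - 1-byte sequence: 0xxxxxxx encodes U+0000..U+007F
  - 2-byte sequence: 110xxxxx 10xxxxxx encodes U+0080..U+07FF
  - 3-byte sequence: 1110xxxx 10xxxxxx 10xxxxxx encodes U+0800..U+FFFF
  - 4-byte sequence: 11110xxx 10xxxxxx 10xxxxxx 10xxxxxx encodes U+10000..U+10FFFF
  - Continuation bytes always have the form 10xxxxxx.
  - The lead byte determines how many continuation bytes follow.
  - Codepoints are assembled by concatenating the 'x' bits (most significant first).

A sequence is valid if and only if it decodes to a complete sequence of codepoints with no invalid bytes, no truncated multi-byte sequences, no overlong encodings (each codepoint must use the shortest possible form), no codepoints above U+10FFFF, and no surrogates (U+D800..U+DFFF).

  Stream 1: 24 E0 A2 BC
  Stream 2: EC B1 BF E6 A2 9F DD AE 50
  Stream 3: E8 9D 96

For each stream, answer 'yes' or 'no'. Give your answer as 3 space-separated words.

Stream 1: decodes cleanly. VALID
Stream 2: decodes cleanly. VALID
Stream 3: decodes cleanly. VALID

Answer: yes yes yes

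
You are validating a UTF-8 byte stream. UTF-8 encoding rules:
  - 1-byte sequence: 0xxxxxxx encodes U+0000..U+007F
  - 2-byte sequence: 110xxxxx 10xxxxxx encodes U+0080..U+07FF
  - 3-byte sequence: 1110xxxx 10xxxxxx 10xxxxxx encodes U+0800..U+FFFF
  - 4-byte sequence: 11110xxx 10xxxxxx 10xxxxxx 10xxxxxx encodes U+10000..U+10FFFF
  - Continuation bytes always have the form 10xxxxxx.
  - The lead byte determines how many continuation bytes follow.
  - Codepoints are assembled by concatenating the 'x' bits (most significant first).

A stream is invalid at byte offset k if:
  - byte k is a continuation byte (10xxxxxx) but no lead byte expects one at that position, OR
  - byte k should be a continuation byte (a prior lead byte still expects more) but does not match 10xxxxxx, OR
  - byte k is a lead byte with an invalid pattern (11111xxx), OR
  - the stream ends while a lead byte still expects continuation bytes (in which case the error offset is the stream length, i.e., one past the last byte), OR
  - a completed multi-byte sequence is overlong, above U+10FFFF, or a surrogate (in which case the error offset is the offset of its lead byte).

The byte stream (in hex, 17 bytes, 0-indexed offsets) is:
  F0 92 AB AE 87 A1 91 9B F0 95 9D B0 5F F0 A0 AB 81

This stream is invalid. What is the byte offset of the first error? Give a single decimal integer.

Answer: 4

Derivation:
Byte[0]=F0: 4-byte lead, need 3 cont bytes. acc=0x0
Byte[1]=92: continuation. acc=(acc<<6)|0x12=0x12
Byte[2]=AB: continuation. acc=(acc<<6)|0x2B=0x4AB
Byte[3]=AE: continuation. acc=(acc<<6)|0x2E=0x12AEE
Completed: cp=U+12AEE (starts at byte 0)
Byte[4]=87: INVALID lead byte (not 0xxx/110x/1110/11110)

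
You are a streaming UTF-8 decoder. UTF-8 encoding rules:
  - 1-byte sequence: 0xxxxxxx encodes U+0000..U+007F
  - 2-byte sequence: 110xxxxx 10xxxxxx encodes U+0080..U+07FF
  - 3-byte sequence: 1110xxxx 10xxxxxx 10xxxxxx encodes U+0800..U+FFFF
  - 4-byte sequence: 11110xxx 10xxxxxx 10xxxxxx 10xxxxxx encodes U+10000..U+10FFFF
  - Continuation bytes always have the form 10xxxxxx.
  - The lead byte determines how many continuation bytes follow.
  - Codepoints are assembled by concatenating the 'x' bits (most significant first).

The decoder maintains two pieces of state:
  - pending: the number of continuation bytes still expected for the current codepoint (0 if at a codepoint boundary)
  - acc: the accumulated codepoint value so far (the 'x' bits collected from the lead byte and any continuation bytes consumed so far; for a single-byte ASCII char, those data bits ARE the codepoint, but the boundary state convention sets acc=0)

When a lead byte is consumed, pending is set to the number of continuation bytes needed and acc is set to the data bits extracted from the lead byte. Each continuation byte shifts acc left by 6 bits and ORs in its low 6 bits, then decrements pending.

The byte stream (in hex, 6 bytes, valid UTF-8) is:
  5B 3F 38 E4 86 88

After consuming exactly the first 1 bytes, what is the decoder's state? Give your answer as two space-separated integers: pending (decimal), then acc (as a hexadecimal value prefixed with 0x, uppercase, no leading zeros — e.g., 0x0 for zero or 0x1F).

Byte[0]=5B: 1-byte. pending=0, acc=0x0

Answer: 0 0x0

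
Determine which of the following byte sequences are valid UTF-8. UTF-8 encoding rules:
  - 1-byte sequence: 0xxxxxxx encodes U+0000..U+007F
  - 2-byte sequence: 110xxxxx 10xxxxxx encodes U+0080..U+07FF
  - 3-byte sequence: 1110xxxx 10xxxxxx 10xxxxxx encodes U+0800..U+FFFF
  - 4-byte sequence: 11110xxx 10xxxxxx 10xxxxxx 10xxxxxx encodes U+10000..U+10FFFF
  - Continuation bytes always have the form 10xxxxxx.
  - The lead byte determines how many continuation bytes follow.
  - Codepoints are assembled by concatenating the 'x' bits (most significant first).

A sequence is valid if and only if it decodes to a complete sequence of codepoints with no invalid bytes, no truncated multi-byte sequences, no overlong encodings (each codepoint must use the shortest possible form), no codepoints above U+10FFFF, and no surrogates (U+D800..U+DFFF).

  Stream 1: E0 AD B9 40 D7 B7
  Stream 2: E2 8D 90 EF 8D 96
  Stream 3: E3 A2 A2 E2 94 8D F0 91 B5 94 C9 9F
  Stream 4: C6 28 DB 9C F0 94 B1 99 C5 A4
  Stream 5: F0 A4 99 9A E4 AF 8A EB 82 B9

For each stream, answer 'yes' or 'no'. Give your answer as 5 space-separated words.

Stream 1: decodes cleanly. VALID
Stream 2: decodes cleanly. VALID
Stream 3: decodes cleanly. VALID
Stream 4: error at byte offset 1. INVALID
Stream 5: decodes cleanly. VALID

Answer: yes yes yes no yes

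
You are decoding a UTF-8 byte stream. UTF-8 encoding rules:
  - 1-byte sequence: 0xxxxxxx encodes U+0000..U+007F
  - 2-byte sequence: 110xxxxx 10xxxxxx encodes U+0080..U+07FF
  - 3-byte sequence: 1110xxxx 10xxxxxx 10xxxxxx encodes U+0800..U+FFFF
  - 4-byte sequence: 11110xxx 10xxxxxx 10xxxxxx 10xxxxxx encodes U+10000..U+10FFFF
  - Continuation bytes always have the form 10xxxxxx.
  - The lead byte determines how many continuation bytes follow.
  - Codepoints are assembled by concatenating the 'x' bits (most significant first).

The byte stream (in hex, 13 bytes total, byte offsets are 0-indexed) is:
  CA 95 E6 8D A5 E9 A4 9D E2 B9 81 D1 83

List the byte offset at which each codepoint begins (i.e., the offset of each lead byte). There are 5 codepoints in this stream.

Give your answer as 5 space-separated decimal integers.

Answer: 0 2 5 8 11

Derivation:
Byte[0]=CA: 2-byte lead, need 1 cont bytes. acc=0xA
Byte[1]=95: continuation. acc=(acc<<6)|0x15=0x295
Completed: cp=U+0295 (starts at byte 0)
Byte[2]=E6: 3-byte lead, need 2 cont bytes. acc=0x6
Byte[3]=8D: continuation. acc=(acc<<6)|0x0D=0x18D
Byte[4]=A5: continuation. acc=(acc<<6)|0x25=0x6365
Completed: cp=U+6365 (starts at byte 2)
Byte[5]=E9: 3-byte lead, need 2 cont bytes. acc=0x9
Byte[6]=A4: continuation. acc=(acc<<6)|0x24=0x264
Byte[7]=9D: continuation. acc=(acc<<6)|0x1D=0x991D
Completed: cp=U+991D (starts at byte 5)
Byte[8]=E2: 3-byte lead, need 2 cont bytes. acc=0x2
Byte[9]=B9: continuation. acc=(acc<<6)|0x39=0xB9
Byte[10]=81: continuation. acc=(acc<<6)|0x01=0x2E41
Completed: cp=U+2E41 (starts at byte 8)
Byte[11]=D1: 2-byte lead, need 1 cont bytes. acc=0x11
Byte[12]=83: continuation. acc=(acc<<6)|0x03=0x443
Completed: cp=U+0443 (starts at byte 11)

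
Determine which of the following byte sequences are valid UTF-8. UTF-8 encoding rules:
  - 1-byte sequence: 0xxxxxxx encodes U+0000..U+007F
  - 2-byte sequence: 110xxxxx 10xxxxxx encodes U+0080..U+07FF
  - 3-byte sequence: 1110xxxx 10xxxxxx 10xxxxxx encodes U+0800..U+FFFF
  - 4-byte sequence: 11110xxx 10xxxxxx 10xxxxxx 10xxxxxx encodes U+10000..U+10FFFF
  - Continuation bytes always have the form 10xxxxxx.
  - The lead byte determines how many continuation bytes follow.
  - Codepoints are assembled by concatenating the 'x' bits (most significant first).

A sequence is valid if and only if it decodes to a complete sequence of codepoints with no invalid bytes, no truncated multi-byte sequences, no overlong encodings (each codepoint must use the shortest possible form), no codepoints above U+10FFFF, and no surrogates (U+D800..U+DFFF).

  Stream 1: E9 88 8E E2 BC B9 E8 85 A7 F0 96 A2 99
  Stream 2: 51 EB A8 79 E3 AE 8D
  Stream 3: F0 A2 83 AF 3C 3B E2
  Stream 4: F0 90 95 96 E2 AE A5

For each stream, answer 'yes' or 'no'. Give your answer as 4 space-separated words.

Stream 1: decodes cleanly. VALID
Stream 2: error at byte offset 3. INVALID
Stream 3: error at byte offset 7. INVALID
Stream 4: decodes cleanly. VALID

Answer: yes no no yes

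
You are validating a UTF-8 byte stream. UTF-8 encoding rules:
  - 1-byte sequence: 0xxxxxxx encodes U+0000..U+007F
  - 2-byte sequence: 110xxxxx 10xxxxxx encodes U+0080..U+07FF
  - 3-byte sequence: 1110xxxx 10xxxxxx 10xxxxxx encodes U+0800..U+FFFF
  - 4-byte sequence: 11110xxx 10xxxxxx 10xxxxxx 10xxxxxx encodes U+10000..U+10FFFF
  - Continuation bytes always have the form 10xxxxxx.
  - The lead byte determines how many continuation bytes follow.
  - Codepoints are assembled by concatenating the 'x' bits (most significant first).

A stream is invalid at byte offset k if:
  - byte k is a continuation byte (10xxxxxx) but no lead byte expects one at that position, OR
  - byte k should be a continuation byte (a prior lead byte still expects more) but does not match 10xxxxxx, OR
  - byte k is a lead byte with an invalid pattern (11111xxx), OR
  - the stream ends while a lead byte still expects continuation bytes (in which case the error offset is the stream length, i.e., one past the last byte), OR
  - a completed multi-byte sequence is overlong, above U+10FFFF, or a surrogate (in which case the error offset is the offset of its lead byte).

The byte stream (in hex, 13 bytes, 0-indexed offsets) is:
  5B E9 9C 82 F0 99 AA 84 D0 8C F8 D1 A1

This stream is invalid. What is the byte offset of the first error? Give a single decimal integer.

Byte[0]=5B: 1-byte ASCII. cp=U+005B
Byte[1]=E9: 3-byte lead, need 2 cont bytes. acc=0x9
Byte[2]=9C: continuation. acc=(acc<<6)|0x1C=0x25C
Byte[3]=82: continuation. acc=(acc<<6)|0x02=0x9702
Completed: cp=U+9702 (starts at byte 1)
Byte[4]=F0: 4-byte lead, need 3 cont bytes. acc=0x0
Byte[5]=99: continuation. acc=(acc<<6)|0x19=0x19
Byte[6]=AA: continuation. acc=(acc<<6)|0x2A=0x66A
Byte[7]=84: continuation. acc=(acc<<6)|0x04=0x19A84
Completed: cp=U+19A84 (starts at byte 4)
Byte[8]=D0: 2-byte lead, need 1 cont bytes. acc=0x10
Byte[9]=8C: continuation. acc=(acc<<6)|0x0C=0x40C
Completed: cp=U+040C (starts at byte 8)
Byte[10]=F8: INVALID lead byte (not 0xxx/110x/1110/11110)

Answer: 10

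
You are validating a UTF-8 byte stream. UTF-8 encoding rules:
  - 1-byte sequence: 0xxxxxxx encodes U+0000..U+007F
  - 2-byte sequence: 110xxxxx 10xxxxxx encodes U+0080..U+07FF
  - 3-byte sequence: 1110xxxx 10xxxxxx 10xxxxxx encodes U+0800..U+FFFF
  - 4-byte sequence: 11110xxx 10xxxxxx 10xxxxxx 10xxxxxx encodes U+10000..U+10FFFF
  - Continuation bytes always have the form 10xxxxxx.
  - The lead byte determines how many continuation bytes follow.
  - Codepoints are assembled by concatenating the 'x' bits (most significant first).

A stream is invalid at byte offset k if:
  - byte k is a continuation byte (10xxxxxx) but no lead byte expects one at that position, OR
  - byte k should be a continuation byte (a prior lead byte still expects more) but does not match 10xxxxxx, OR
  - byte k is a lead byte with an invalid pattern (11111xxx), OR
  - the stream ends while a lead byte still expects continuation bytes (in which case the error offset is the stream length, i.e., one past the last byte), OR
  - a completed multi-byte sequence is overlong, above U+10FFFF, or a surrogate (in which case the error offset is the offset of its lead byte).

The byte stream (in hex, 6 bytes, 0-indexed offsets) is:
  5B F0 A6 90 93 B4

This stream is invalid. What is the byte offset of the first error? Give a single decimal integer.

Byte[0]=5B: 1-byte ASCII. cp=U+005B
Byte[1]=F0: 4-byte lead, need 3 cont bytes. acc=0x0
Byte[2]=A6: continuation. acc=(acc<<6)|0x26=0x26
Byte[3]=90: continuation. acc=(acc<<6)|0x10=0x990
Byte[4]=93: continuation. acc=(acc<<6)|0x13=0x26413
Completed: cp=U+26413 (starts at byte 1)
Byte[5]=B4: INVALID lead byte (not 0xxx/110x/1110/11110)

Answer: 5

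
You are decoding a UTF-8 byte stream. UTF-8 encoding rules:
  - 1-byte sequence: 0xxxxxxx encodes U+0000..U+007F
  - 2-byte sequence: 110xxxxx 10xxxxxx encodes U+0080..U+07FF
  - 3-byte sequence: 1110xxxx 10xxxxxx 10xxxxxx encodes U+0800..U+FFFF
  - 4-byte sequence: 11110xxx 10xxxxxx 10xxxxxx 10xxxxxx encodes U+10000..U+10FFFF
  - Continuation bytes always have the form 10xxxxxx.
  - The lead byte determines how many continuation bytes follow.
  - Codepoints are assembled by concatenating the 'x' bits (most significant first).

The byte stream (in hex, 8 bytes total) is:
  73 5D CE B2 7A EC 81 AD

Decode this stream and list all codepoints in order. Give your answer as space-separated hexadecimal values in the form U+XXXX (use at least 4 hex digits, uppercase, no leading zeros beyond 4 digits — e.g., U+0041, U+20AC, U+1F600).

Byte[0]=73: 1-byte ASCII. cp=U+0073
Byte[1]=5D: 1-byte ASCII. cp=U+005D
Byte[2]=CE: 2-byte lead, need 1 cont bytes. acc=0xE
Byte[3]=B2: continuation. acc=(acc<<6)|0x32=0x3B2
Completed: cp=U+03B2 (starts at byte 2)
Byte[4]=7A: 1-byte ASCII. cp=U+007A
Byte[5]=EC: 3-byte lead, need 2 cont bytes. acc=0xC
Byte[6]=81: continuation. acc=(acc<<6)|0x01=0x301
Byte[7]=AD: continuation. acc=(acc<<6)|0x2D=0xC06D
Completed: cp=U+C06D (starts at byte 5)

Answer: U+0073 U+005D U+03B2 U+007A U+C06D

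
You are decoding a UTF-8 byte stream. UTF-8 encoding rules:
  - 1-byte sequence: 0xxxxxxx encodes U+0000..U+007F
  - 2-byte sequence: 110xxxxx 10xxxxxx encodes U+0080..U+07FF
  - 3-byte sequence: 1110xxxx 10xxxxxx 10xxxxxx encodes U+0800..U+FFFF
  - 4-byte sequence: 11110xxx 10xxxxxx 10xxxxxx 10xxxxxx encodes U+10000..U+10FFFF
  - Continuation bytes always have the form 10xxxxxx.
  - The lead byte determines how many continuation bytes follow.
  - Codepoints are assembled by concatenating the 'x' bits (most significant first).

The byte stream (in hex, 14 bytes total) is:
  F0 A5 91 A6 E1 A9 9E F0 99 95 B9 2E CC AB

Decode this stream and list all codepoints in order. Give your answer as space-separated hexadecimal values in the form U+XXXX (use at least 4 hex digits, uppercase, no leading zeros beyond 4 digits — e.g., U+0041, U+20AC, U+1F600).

Answer: U+25466 U+1A5E U+19579 U+002E U+032B

Derivation:
Byte[0]=F0: 4-byte lead, need 3 cont bytes. acc=0x0
Byte[1]=A5: continuation. acc=(acc<<6)|0x25=0x25
Byte[2]=91: continuation. acc=(acc<<6)|0x11=0x951
Byte[3]=A6: continuation. acc=(acc<<6)|0x26=0x25466
Completed: cp=U+25466 (starts at byte 0)
Byte[4]=E1: 3-byte lead, need 2 cont bytes. acc=0x1
Byte[5]=A9: continuation. acc=(acc<<6)|0x29=0x69
Byte[6]=9E: continuation. acc=(acc<<6)|0x1E=0x1A5E
Completed: cp=U+1A5E (starts at byte 4)
Byte[7]=F0: 4-byte lead, need 3 cont bytes. acc=0x0
Byte[8]=99: continuation. acc=(acc<<6)|0x19=0x19
Byte[9]=95: continuation. acc=(acc<<6)|0x15=0x655
Byte[10]=B9: continuation. acc=(acc<<6)|0x39=0x19579
Completed: cp=U+19579 (starts at byte 7)
Byte[11]=2E: 1-byte ASCII. cp=U+002E
Byte[12]=CC: 2-byte lead, need 1 cont bytes. acc=0xC
Byte[13]=AB: continuation. acc=(acc<<6)|0x2B=0x32B
Completed: cp=U+032B (starts at byte 12)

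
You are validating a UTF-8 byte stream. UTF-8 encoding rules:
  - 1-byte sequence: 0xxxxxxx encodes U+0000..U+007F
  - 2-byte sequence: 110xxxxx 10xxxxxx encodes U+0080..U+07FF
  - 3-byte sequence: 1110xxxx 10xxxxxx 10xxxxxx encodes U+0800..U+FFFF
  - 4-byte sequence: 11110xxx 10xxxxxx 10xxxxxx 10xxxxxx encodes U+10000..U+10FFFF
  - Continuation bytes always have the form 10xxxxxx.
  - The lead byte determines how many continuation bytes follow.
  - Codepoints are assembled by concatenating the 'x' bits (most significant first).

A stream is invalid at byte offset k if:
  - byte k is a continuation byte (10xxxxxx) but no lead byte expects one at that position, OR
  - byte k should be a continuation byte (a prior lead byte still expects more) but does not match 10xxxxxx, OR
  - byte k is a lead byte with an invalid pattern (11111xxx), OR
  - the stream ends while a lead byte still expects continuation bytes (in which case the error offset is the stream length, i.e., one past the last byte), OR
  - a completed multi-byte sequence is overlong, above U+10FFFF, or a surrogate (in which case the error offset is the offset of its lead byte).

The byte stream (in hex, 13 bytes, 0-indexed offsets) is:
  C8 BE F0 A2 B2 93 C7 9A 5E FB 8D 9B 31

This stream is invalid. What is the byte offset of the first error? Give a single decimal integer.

Byte[0]=C8: 2-byte lead, need 1 cont bytes. acc=0x8
Byte[1]=BE: continuation. acc=(acc<<6)|0x3E=0x23E
Completed: cp=U+023E (starts at byte 0)
Byte[2]=F0: 4-byte lead, need 3 cont bytes. acc=0x0
Byte[3]=A2: continuation. acc=(acc<<6)|0x22=0x22
Byte[4]=B2: continuation. acc=(acc<<6)|0x32=0x8B2
Byte[5]=93: continuation. acc=(acc<<6)|0x13=0x22C93
Completed: cp=U+22C93 (starts at byte 2)
Byte[6]=C7: 2-byte lead, need 1 cont bytes. acc=0x7
Byte[7]=9A: continuation. acc=(acc<<6)|0x1A=0x1DA
Completed: cp=U+01DA (starts at byte 6)
Byte[8]=5E: 1-byte ASCII. cp=U+005E
Byte[9]=FB: INVALID lead byte (not 0xxx/110x/1110/11110)

Answer: 9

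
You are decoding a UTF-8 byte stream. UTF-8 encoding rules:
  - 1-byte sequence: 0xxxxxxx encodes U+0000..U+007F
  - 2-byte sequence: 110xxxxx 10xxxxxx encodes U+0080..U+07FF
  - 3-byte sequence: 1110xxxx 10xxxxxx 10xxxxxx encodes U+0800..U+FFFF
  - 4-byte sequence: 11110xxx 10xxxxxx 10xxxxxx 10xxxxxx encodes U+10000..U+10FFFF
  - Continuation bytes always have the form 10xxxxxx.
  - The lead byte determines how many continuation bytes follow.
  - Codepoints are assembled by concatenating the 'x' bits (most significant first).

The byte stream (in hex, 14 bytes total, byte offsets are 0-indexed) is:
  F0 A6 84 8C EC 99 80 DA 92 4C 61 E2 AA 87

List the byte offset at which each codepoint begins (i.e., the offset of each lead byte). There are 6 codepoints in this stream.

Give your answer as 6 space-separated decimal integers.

Answer: 0 4 7 9 10 11

Derivation:
Byte[0]=F0: 4-byte lead, need 3 cont bytes. acc=0x0
Byte[1]=A6: continuation. acc=(acc<<6)|0x26=0x26
Byte[2]=84: continuation. acc=(acc<<6)|0x04=0x984
Byte[3]=8C: continuation. acc=(acc<<6)|0x0C=0x2610C
Completed: cp=U+2610C (starts at byte 0)
Byte[4]=EC: 3-byte lead, need 2 cont bytes. acc=0xC
Byte[5]=99: continuation. acc=(acc<<6)|0x19=0x319
Byte[6]=80: continuation. acc=(acc<<6)|0x00=0xC640
Completed: cp=U+C640 (starts at byte 4)
Byte[7]=DA: 2-byte lead, need 1 cont bytes. acc=0x1A
Byte[8]=92: continuation. acc=(acc<<6)|0x12=0x692
Completed: cp=U+0692 (starts at byte 7)
Byte[9]=4C: 1-byte ASCII. cp=U+004C
Byte[10]=61: 1-byte ASCII. cp=U+0061
Byte[11]=E2: 3-byte lead, need 2 cont bytes. acc=0x2
Byte[12]=AA: continuation. acc=(acc<<6)|0x2A=0xAA
Byte[13]=87: continuation. acc=(acc<<6)|0x07=0x2A87
Completed: cp=U+2A87 (starts at byte 11)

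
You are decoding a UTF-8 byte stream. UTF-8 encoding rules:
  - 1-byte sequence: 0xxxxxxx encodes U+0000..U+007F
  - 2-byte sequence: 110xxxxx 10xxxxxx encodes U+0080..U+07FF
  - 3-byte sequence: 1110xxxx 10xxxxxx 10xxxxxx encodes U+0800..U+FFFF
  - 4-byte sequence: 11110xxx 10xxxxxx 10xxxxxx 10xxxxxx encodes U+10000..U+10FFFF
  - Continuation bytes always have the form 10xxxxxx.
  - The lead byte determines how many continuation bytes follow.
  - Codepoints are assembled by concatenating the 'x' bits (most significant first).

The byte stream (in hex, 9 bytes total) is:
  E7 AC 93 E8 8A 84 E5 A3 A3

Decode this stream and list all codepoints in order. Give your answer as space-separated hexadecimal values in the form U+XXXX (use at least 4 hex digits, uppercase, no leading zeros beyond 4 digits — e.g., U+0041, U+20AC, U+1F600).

Answer: U+7B13 U+8284 U+58E3

Derivation:
Byte[0]=E7: 3-byte lead, need 2 cont bytes. acc=0x7
Byte[1]=AC: continuation. acc=(acc<<6)|0x2C=0x1EC
Byte[2]=93: continuation. acc=(acc<<6)|0x13=0x7B13
Completed: cp=U+7B13 (starts at byte 0)
Byte[3]=E8: 3-byte lead, need 2 cont bytes. acc=0x8
Byte[4]=8A: continuation. acc=(acc<<6)|0x0A=0x20A
Byte[5]=84: continuation. acc=(acc<<6)|0x04=0x8284
Completed: cp=U+8284 (starts at byte 3)
Byte[6]=E5: 3-byte lead, need 2 cont bytes. acc=0x5
Byte[7]=A3: continuation. acc=(acc<<6)|0x23=0x163
Byte[8]=A3: continuation. acc=(acc<<6)|0x23=0x58E3
Completed: cp=U+58E3 (starts at byte 6)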